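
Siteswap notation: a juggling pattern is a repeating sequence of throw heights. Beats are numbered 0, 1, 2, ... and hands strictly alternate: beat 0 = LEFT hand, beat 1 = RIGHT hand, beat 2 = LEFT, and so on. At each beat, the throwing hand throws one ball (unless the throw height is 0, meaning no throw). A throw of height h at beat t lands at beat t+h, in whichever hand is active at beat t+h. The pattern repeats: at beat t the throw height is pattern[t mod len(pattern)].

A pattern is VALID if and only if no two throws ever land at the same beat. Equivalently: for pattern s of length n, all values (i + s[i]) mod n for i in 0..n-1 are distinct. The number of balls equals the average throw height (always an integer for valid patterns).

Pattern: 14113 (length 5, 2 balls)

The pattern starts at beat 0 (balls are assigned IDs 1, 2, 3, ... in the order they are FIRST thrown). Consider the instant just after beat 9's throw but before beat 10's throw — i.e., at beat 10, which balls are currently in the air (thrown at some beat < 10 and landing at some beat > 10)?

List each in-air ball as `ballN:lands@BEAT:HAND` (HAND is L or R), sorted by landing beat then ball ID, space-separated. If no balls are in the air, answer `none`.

Beat 0 (L): throw ball1 h=1 -> lands@1:R; in-air after throw: [b1@1:R]
Beat 1 (R): throw ball1 h=4 -> lands@5:R; in-air after throw: [b1@5:R]
Beat 2 (L): throw ball2 h=1 -> lands@3:R; in-air after throw: [b2@3:R b1@5:R]
Beat 3 (R): throw ball2 h=1 -> lands@4:L; in-air after throw: [b2@4:L b1@5:R]
Beat 4 (L): throw ball2 h=3 -> lands@7:R; in-air after throw: [b1@5:R b2@7:R]
Beat 5 (R): throw ball1 h=1 -> lands@6:L; in-air after throw: [b1@6:L b2@7:R]
Beat 6 (L): throw ball1 h=4 -> lands@10:L; in-air after throw: [b2@7:R b1@10:L]
Beat 7 (R): throw ball2 h=1 -> lands@8:L; in-air after throw: [b2@8:L b1@10:L]
Beat 8 (L): throw ball2 h=1 -> lands@9:R; in-air after throw: [b2@9:R b1@10:L]
Beat 9 (R): throw ball2 h=3 -> lands@12:L; in-air after throw: [b1@10:L b2@12:L]
Beat 10 (L): throw ball1 h=1 -> lands@11:R; in-air after throw: [b1@11:R b2@12:L]

Answer: ball2:lands@12:L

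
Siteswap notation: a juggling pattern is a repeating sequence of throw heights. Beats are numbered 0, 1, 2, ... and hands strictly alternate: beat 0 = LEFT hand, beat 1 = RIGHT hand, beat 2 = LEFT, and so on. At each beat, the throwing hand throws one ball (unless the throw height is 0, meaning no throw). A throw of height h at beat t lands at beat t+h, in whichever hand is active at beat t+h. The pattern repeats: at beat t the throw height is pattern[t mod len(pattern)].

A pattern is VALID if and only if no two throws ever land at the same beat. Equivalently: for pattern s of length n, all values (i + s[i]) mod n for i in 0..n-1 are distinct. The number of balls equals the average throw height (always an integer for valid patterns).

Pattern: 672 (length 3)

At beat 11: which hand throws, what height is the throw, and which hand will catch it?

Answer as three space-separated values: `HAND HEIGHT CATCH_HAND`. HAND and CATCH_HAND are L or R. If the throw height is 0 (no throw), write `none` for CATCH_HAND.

Answer: R 2 R

Derivation:
Beat 11: 11 mod 2 = 1, so hand = R
Throw height = pattern[11 mod 3] = pattern[2] = 2
Lands at beat 11+2=13, 13 mod 2 = 1, so catch hand = R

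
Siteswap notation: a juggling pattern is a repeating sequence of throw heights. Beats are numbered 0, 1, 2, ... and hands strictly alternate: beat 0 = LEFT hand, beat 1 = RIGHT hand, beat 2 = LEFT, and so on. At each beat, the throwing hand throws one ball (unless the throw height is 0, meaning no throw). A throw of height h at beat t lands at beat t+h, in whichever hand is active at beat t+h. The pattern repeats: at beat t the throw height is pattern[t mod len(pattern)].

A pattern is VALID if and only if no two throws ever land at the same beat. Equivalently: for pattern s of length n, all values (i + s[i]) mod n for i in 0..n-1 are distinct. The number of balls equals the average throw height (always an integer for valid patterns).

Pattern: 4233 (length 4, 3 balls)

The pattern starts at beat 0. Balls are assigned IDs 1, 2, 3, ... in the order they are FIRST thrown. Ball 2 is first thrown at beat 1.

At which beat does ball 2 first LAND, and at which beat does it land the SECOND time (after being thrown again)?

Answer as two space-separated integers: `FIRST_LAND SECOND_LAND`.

Beat 0 (L): throw ball1 h=4 -> lands@4:L; in-air after throw: [b1@4:L]
Beat 1 (R): throw ball2 h=2 -> lands@3:R; in-air after throw: [b2@3:R b1@4:L]
Beat 2 (L): throw ball3 h=3 -> lands@5:R; in-air after throw: [b2@3:R b1@4:L b3@5:R]
Beat 3 (R): throw ball2 h=3 -> lands@6:L; in-air after throw: [b1@4:L b3@5:R b2@6:L]
Beat 4 (L): throw ball1 h=4 -> lands@8:L; in-air after throw: [b3@5:R b2@6:L b1@8:L]
Beat 5 (R): throw ball3 h=2 -> lands@7:R; in-air after throw: [b2@6:L b3@7:R b1@8:L]
Beat 6 (L): throw ball2 h=3 -> lands@9:R; in-air after throw: [b3@7:R b1@8:L b2@9:R]
Ball 2: thrown@1 h=2 -> first land @3; rethrown@3 h=3 -> second land @6

Answer: 3 6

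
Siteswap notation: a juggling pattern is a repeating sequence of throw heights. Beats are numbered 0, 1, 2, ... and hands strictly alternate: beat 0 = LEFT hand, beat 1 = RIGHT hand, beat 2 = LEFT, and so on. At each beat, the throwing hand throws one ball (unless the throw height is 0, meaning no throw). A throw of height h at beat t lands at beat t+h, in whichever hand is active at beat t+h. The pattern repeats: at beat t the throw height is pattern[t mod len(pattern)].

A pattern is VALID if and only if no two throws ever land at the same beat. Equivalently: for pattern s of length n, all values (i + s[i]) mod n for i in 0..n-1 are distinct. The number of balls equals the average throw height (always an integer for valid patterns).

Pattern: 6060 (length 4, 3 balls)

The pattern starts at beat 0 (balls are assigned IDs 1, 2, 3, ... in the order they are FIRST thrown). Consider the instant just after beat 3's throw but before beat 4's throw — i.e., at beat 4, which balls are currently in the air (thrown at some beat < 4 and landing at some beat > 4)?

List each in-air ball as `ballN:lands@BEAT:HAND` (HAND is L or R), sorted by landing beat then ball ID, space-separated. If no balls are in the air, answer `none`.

Answer: ball1:lands@6:L ball2:lands@8:L

Derivation:
Beat 0 (L): throw ball1 h=6 -> lands@6:L; in-air after throw: [b1@6:L]
Beat 2 (L): throw ball2 h=6 -> lands@8:L; in-air after throw: [b1@6:L b2@8:L]
Beat 4 (L): throw ball3 h=6 -> lands@10:L; in-air after throw: [b1@6:L b2@8:L b3@10:L]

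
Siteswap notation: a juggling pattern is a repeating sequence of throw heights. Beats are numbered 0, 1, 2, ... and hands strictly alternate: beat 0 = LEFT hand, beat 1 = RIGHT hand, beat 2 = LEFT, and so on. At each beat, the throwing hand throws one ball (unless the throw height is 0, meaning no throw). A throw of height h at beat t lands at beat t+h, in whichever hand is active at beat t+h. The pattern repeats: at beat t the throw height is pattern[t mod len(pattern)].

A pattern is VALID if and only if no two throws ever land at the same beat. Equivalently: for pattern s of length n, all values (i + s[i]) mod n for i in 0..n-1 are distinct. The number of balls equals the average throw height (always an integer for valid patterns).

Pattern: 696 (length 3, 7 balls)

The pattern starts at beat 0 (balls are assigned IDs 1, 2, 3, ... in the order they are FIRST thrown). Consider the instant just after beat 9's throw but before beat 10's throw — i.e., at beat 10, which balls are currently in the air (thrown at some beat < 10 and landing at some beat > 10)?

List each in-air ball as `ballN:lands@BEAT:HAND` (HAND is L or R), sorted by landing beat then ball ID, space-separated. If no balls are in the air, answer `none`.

Beat 0 (L): throw ball1 h=6 -> lands@6:L; in-air after throw: [b1@6:L]
Beat 1 (R): throw ball2 h=9 -> lands@10:L; in-air after throw: [b1@6:L b2@10:L]
Beat 2 (L): throw ball3 h=6 -> lands@8:L; in-air after throw: [b1@6:L b3@8:L b2@10:L]
Beat 3 (R): throw ball4 h=6 -> lands@9:R; in-air after throw: [b1@6:L b3@8:L b4@9:R b2@10:L]
Beat 4 (L): throw ball5 h=9 -> lands@13:R; in-air after throw: [b1@6:L b3@8:L b4@9:R b2@10:L b5@13:R]
Beat 5 (R): throw ball6 h=6 -> lands@11:R; in-air after throw: [b1@6:L b3@8:L b4@9:R b2@10:L b6@11:R b5@13:R]
Beat 6 (L): throw ball1 h=6 -> lands@12:L; in-air after throw: [b3@8:L b4@9:R b2@10:L b6@11:R b1@12:L b5@13:R]
Beat 7 (R): throw ball7 h=9 -> lands@16:L; in-air after throw: [b3@8:L b4@9:R b2@10:L b6@11:R b1@12:L b5@13:R b7@16:L]
Beat 8 (L): throw ball3 h=6 -> lands@14:L; in-air after throw: [b4@9:R b2@10:L b6@11:R b1@12:L b5@13:R b3@14:L b7@16:L]
Beat 9 (R): throw ball4 h=6 -> lands@15:R; in-air after throw: [b2@10:L b6@11:R b1@12:L b5@13:R b3@14:L b4@15:R b7@16:L]
Beat 10 (L): throw ball2 h=9 -> lands@19:R; in-air after throw: [b6@11:R b1@12:L b5@13:R b3@14:L b4@15:R b7@16:L b2@19:R]

Answer: ball6:lands@11:R ball1:lands@12:L ball5:lands@13:R ball3:lands@14:L ball4:lands@15:R ball7:lands@16:L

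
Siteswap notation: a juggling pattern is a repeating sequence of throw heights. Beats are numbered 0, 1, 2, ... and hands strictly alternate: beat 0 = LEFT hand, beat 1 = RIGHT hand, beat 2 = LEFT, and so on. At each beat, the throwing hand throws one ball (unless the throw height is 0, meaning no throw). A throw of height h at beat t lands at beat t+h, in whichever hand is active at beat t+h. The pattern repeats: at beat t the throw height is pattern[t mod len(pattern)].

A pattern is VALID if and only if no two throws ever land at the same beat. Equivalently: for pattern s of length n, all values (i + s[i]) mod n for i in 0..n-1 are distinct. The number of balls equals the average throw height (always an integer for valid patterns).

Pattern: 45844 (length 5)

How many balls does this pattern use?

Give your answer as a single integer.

Pattern = [4, 5, 8, 4, 4], length n = 5
  position 0: throw height = 4, running sum = 4
  position 1: throw height = 5, running sum = 9
  position 2: throw height = 8, running sum = 17
  position 3: throw height = 4, running sum = 21
  position 4: throw height = 4, running sum = 25
Total sum = 25; balls = sum / n = 25 / 5 = 5

Answer: 5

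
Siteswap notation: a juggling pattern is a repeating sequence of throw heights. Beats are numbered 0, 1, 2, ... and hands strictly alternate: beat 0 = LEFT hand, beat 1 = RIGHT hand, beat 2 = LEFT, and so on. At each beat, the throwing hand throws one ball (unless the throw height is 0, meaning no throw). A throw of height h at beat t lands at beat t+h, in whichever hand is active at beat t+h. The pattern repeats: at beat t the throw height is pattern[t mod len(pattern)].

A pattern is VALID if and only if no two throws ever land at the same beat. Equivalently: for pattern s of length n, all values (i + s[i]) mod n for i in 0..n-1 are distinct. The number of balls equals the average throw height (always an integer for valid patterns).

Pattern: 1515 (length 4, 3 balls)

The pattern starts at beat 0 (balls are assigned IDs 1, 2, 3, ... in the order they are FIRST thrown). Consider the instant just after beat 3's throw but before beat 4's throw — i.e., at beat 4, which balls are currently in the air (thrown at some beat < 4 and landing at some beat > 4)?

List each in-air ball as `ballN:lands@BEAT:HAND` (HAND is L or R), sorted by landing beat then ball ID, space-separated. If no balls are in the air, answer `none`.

Answer: ball1:lands@6:L ball2:lands@8:L

Derivation:
Beat 0 (L): throw ball1 h=1 -> lands@1:R; in-air after throw: [b1@1:R]
Beat 1 (R): throw ball1 h=5 -> lands@6:L; in-air after throw: [b1@6:L]
Beat 2 (L): throw ball2 h=1 -> lands@3:R; in-air after throw: [b2@3:R b1@6:L]
Beat 3 (R): throw ball2 h=5 -> lands@8:L; in-air after throw: [b1@6:L b2@8:L]
Beat 4 (L): throw ball3 h=1 -> lands@5:R; in-air after throw: [b3@5:R b1@6:L b2@8:L]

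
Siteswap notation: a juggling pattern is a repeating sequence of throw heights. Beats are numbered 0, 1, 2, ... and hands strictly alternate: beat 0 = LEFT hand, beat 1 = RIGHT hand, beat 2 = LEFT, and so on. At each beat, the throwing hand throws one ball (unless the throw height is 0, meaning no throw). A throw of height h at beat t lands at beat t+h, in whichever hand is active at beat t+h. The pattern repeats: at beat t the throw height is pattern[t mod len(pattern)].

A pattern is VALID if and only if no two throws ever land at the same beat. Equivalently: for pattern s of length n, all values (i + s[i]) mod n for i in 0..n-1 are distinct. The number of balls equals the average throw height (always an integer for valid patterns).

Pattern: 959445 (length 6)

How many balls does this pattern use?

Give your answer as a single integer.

Answer: 6

Derivation:
Pattern = [9, 5, 9, 4, 4, 5], length n = 6
  position 0: throw height = 9, running sum = 9
  position 1: throw height = 5, running sum = 14
  position 2: throw height = 9, running sum = 23
  position 3: throw height = 4, running sum = 27
  position 4: throw height = 4, running sum = 31
  position 5: throw height = 5, running sum = 36
Total sum = 36; balls = sum / n = 36 / 6 = 6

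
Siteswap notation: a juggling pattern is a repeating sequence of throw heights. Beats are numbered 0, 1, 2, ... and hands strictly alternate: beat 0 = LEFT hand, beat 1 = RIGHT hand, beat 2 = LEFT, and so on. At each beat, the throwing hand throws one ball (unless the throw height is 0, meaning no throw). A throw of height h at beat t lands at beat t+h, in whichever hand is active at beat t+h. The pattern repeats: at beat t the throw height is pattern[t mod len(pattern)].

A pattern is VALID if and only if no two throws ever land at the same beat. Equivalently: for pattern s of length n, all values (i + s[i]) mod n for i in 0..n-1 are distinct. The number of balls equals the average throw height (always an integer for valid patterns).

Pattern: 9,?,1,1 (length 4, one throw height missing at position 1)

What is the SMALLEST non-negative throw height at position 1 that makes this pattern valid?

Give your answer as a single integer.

Answer: 1

Derivation:
i=0: (0 + 9) mod 4 = 1
i=1: s[i]=? (unknown)
i=2: (2 + 1) mod 4 = 3
i=3: (3 + 1) mod 4 = 0
Known residues: [0, 1, 3]; need a permutation of 0..3, so missing residue r = 2
Need (1 + s) mod 4 = 2; smallest s = (2 - 1) mod 4 = 1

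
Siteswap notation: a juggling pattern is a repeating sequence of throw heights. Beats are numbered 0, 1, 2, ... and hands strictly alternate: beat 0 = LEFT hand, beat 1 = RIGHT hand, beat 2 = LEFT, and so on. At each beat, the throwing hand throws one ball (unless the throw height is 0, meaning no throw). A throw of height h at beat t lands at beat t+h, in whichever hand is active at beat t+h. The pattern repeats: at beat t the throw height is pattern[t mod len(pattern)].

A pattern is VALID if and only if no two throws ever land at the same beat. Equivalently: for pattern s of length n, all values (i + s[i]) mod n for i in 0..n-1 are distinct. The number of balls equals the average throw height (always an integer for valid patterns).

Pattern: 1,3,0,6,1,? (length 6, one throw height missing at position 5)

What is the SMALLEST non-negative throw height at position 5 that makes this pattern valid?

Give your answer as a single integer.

i=0: (0 + 1) mod 6 = 1
i=1: (1 + 3) mod 6 = 4
i=2: (2 + 0) mod 6 = 2
i=3: (3 + 6) mod 6 = 3
i=4: (4 + 1) mod 6 = 5
i=5: s[i]=? (unknown)
Known residues: [1, 2, 3, 4, 5]; need a permutation of 0..5, so missing residue r = 0
Need (5 + s) mod 6 = 0; smallest s = (0 - 5) mod 6 = 1

Answer: 1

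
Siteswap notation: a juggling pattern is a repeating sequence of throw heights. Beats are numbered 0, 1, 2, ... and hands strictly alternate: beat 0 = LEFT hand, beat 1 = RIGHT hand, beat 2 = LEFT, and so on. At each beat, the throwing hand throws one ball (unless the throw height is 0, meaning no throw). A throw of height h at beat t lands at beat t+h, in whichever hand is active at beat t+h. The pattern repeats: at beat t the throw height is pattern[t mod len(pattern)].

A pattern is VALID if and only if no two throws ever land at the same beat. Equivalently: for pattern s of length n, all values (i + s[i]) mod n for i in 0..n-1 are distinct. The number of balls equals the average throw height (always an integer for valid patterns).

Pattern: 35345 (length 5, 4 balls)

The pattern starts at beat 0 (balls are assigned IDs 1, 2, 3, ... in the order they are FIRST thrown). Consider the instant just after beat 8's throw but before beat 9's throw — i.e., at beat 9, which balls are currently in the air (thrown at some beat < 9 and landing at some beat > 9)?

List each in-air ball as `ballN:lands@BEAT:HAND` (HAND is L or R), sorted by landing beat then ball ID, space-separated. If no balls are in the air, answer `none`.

Beat 0 (L): throw ball1 h=3 -> lands@3:R; in-air after throw: [b1@3:R]
Beat 1 (R): throw ball2 h=5 -> lands@6:L; in-air after throw: [b1@3:R b2@6:L]
Beat 2 (L): throw ball3 h=3 -> lands@5:R; in-air after throw: [b1@3:R b3@5:R b2@6:L]
Beat 3 (R): throw ball1 h=4 -> lands@7:R; in-air after throw: [b3@5:R b2@6:L b1@7:R]
Beat 4 (L): throw ball4 h=5 -> lands@9:R; in-air after throw: [b3@5:R b2@6:L b1@7:R b4@9:R]
Beat 5 (R): throw ball3 h=3 -> lands@8:L; in-air after throw: [b2@6:L b1@7:R b3@8:L b4@9:R]
Beat 6 (L): throw ball2 h=5 -> lands@11:R; in-air after throw: [b1@7:R b3@8:L b4@9:R b2@11:R]
Beat 7 (R): throw ball1 h=3 -> lands@10:L; in-air after throw: [b3@8:L b4@9:R b1@10:L b2@11:R]
Beat 8 (L): throw ball3 h=4 -> lands@12:L; in-air after throw: [b4@9:R b1@10:L b2@11:R b3@12:L]
Beat 9 (R): throw ball4 h=5 -> lands@14:L; in-air after throw: [b1@10:L b2@11:R b3@12:L b4@14:L]

Answer: ball1:lands@10:L ball2:lands@11:R ball3:lands@12:L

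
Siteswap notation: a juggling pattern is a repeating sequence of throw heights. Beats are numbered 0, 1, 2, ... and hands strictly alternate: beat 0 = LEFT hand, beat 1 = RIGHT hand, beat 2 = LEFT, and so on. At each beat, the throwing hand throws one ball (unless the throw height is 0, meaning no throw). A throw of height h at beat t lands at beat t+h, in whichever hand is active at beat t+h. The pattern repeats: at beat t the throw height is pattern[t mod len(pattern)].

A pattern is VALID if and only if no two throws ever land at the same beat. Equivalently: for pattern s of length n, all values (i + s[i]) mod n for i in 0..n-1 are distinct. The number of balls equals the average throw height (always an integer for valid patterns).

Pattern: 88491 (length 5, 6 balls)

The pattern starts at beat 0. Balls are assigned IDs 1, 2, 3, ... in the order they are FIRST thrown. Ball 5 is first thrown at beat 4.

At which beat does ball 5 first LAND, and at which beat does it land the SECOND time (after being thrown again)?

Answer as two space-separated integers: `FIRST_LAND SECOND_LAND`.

Answer: 5 13

Derivation:
Beat 0 (L): throw ball1 h=8 -> lands@8:L; in-air after throw: [b1@8:L]
Beat 1 (R): throw ball2 h=8 -> lands@9:R; in-air after throw: [b1@8:L b2@9:R]
Beat 2 (L): throw ball3 h=4 -> lands@6:L; in-air after throw: [b3@6:L b1@8:L b2@9:R]
Beat 3 (R): throw ball4 h=9 -> lands@12:L; in-air after throw: [b3@6:L b1@8:L b2@9:R b4@12:L]
Beat 4 (L): throw ball5 h=1 -> lands@5:R; in-air after throw: [b5@5:R b3@6:L b1@8:L b2@9:R b4@12:L]
Beat 5 (R): throw ball5 h=8 -> lands@13:R; in-air after throw: [b3@6:L b1@8:L b2@9:R b4@12:L b5@13:R]
Beat 6 (L): throw ball3 h=8 -> lands@14:L; in-air after throw: [b1@8:L b2@9:R b4@12:L b5@13:R b3@14:L]
Beat 7 (R): throw ball6 h=4 -> lands@11:R; in-air after throw: [b1@8:L b2@9:R b6@11:R b4@12:L b5@13:R b3@14:L]
Beat 8 (L): throw ball1 h=9 -> lands@17:R; in-air after throw: [b2@9:R b6@11:R b4@12:L b5@13:R b3@14:L b1@17:R]
Beat 9 (R): throw ball2 h=1 -> lands@10:L; in-air after throw: [b2@10:L b6@11:R b4@12:L b5@13:R b3@14:L b1@17:R]
Beat 10 (L): throw ball2 h=8 -> lands@18:L; in-air after throw: [b6@11:R b4@12:L b5@13:R b3@14:L b1@17:R b2@18:L]
Beat 11 (R): throw ball6 h=8 -> lands@19:R; in-air after throw: [b4@12:L b5@13:R b3@14:L b1@17:R b2@18:L b6@19:R]
Beat 12 (L): throw ball4 h=4 -> lands@16:L; in-air after throw: [b5@13:R b3@14:L b4@16:L b1@17:R b2@18:L b6@19:R]
Beat 13 (R): throw ball5 h=9 -> lands@22:L; in-air after throw: [b3@14:L b4@16:L b1@17:R b2@18:L b6@19:R b5@22:L]
Ball 5: thrown@4 h=1 -> first land @5; rethrown@5 h=8 -> second land @13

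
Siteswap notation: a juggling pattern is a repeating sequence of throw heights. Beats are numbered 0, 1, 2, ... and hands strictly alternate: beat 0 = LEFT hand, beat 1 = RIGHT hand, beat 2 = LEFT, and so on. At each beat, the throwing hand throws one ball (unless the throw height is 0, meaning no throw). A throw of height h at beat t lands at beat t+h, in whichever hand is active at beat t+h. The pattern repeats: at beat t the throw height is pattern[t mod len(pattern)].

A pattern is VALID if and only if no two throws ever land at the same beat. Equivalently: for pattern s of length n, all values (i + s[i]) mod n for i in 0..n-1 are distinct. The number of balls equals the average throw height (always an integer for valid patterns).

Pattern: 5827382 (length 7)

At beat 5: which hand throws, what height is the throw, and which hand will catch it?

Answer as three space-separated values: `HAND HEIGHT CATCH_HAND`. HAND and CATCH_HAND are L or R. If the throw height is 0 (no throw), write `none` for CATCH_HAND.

Beat 5: 5 mod 2 = 1, so hand = R
Throw height = pattern[5 mod 7] = pattern[5] = 8
Lands at beat 5+8=13, 13 mod 2 = 1, so catch hand = R

Answer: R 8 R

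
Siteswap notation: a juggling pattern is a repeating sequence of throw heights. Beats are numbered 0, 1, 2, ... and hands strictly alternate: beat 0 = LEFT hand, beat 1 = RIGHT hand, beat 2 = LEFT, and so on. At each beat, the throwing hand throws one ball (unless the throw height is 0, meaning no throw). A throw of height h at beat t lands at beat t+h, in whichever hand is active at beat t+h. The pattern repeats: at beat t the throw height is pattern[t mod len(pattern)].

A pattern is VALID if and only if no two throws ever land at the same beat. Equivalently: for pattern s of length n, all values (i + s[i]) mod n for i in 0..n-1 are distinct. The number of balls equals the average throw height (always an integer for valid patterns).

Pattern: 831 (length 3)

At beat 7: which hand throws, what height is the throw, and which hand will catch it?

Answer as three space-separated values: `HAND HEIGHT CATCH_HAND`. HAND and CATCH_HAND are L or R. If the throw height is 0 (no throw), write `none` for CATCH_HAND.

Beat 7: 7 mod 2 = 1, so hand = R
Throw height = pattern[7 mod 3] = pattern[1] = 3
Lands at beat 7+3=10, 10 mod 2 = 0, so catch hand = L

Answer: R 3 L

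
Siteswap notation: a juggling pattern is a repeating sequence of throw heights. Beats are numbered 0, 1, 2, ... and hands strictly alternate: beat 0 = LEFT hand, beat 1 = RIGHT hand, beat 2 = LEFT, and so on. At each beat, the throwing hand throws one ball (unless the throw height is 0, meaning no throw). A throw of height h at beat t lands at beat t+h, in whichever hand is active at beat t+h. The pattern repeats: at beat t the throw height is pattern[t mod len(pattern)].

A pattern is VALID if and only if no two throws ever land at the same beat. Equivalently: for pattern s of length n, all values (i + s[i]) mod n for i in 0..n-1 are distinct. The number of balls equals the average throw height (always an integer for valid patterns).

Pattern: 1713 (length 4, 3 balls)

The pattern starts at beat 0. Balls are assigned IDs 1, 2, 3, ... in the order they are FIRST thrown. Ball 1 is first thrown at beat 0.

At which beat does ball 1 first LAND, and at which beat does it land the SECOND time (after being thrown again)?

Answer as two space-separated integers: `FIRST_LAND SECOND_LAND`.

Answer: 1 8

Derivation:
Beat 0 (L): throw ball1 h=1 -> lands@1:R; in-air after throw: [b1@1:R]
Beat 1 (R): throw ball1 h=7 -> lands@8:L; in-air after throw: [b1@8:L]
Beat 2 (L): throw ball2 h=1 -> lands@3:R; in-air after throw: [b2@3:R b1@8:L]
Beat 3 (R): throw ball2 h=3 -> lands@6:L; in-air after throw: [b2@6:L b1@8:L]
Beat 4 (L): throw ball3 h=1 -> lands@5:R; in-air after throw: [b3@5:R b2@6:L b1@8:L]
Beat 5 (R): throw ball3 h=7 -> lands@12:L; in-air after throw: [b2@6:L b1@8:L b3@12:L]
Beat 6 (L): throw ball2 h=1 -> lands@7:R; in-air after throw: [b2@7:R b1@8:L b3@12:L]
Beat 7 (R): throw ball2 h=3 -> lands@10:L; in-air after throw: [b1@8:L b2@10:L b3@12:L]
Beat 8 (L): throw ball1 h=1 -> lands@9:R; in-air after throw: [b1@9:R b2@10:L b3@12:L]
Ball 1: thrown@0 h=1 -> first land @1; rethrown@1 h=7 -> second land @8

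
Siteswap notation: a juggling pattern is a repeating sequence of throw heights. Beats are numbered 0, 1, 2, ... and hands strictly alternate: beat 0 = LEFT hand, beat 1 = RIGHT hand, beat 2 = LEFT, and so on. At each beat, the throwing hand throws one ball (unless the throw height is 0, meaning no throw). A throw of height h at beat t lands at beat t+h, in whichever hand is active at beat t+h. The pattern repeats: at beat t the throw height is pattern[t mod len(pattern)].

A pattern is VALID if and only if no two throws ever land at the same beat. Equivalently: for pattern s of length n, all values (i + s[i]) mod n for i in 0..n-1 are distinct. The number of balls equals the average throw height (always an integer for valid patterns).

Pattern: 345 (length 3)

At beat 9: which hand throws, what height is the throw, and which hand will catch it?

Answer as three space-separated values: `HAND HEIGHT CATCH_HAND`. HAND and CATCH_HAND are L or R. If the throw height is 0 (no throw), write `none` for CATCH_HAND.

Answer: R 3 L

Derivation:
Beat 9: 9 mod 2 = 1, so hand = R
Throw height = pattern[9 mod 3] = pattern[0] = 3
Lands at beat 9+3=12, 12 mod 2 = 0, so catch hand = L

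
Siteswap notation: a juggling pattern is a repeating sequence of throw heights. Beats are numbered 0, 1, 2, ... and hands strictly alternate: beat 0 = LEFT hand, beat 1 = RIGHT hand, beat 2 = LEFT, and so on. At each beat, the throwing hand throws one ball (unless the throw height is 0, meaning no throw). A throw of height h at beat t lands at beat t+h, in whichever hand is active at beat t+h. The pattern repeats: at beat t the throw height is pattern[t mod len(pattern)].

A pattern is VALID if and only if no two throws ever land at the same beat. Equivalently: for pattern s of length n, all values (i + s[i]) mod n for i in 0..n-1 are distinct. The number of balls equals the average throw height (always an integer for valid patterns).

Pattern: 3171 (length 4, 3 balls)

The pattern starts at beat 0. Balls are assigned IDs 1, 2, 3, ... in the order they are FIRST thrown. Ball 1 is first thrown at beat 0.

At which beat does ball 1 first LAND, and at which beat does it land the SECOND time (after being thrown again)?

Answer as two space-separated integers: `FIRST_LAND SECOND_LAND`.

Answer: 3 4

Derivation:
Beat 0 (L): throw ball1 h=3 -> lands@3:R; in-air after throw: [b1@3:R]
Beat 1 (R): throw ball2 h=1 -> lands@2:L; in-air after throw: [b2@2:L b1@3:R]
Beat 2 (L): throw ball2 h=7 -> lands@9:R; in-air after throw: [b1@3:R b2@9:R]
Beat 3 (R): throw ball1 h=1 -> lands@4:L; in-air after throw: [b1@4:L b2@9:R]
Beat 4 (L): throw ball1 h=3 -> lands@7:R; in-air after throw: [b1@7:R b2@9:R]
Ball 1: thrown@0 h=3 -> first land @3; rethrown@3 h=1 -> second land @4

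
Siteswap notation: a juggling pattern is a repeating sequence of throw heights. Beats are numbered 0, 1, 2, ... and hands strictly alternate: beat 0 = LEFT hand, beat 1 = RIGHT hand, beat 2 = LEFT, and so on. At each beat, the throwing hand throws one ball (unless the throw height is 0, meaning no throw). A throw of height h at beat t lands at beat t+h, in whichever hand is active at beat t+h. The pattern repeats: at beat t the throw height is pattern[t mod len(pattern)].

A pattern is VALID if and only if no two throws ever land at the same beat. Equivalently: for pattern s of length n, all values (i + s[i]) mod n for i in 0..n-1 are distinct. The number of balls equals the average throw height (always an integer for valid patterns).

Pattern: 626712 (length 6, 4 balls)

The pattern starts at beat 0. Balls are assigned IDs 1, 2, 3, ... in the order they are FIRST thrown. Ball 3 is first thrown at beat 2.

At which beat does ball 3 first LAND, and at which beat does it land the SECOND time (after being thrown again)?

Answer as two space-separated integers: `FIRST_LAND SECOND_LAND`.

Answer: 8 14

Derivation:
Beat 0 (L): throw ball1 h=6 -> lands@6:L; in-air after throw: [b1@6:L]
Beat 1 (R): throw ball2 h=2 -> lands@3:R; in-air after throw: [b2@3:R b1@6:L]
Beat 2 (L): throw ball3 h=6 -> lands@8:L; in-air after throw: [b2@3:R b1@6:L b3@8:L]
Beat 3 (R): throw ball2 h=7 -> lands@10:L; in-air after throw: [b1@6:L b3@8:L b2@10:L]
Beat 4 (L): throw ball4 h=1 -> lands@5:R; in-air after throw: [b4@5:R b1@6:L b3@8:L b2@10:L]
Beat 5 (R): throw ball4 h=2 -> lands@7:R; in-air after throw: [b1@6:L b4@7:R b3@8:L b2@10:L]
Beat 6 (L): throw ball1 h=6 -> lands@12:L; in-air after throw: [b4@7:R b3@8:L b2@10:L b1@12:L]
Beat 7 (R): throw ball4 h=2 -> lands@9:R; in-air after throw: [b3@8:L b4@9:R b2@10:L b1@12:L]
Beat 8 (L): throw ball3 h=6 -> lands@14:L; in-air after throw: [b4@9:R b2@10:L b1@12:L b3@14:L]
Beat 9 (R): throw ball4 h=7 -> lands@16:L; in-air after throw: [b2@10:L b1@12:L b3@14:L b4@16:L]
Beat 10 (L): throw ball2 h=1 -> lands@11:R; in-air after throw: [b2@11:R b1@12:L b3@14:L b4@16:L]
Beat 11 (R): throw ball2 h=2 -> lands@13:R; in-air after throw: [b1@12:L b2@13:R b3@14:L b4@16:L]
Beat 12 (L): throw ball1 h=6 -> lands@18:L; in-air after throw: [b2@13:R b3@14:L b4@16:L b1@18:L]
Beat 13 (R): throw ball2 h=2 -> lands@15:R; in-air after throw: [b3@14:L b2@15:R b4@16:L b1@18:L]
Beat 14 (L): throw ball3 h=6 -> lands@20:L; in-air after throw: [b2@15:R b4@16:L b1@18:L b3@20:L]
Ball 3: thrown@2 h=6 -> first land @8; rethrown@8 h=6 -> second land @14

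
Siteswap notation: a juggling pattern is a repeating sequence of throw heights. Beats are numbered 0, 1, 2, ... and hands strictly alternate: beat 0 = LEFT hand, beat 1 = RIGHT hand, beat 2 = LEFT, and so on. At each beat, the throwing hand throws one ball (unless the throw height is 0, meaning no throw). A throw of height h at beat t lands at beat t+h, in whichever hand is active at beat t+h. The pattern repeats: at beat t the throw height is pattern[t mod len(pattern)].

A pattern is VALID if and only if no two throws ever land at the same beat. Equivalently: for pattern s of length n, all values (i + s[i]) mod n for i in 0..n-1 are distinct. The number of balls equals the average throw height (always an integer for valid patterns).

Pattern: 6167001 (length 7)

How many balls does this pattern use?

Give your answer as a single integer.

Pattern = [6, 1, 6, 7, 0, 0, 1], length n = 7
  position 0: throw height = 6, running sum = 6
  position 1: throw height = 1, running sum = 7
  position 2: throw height = 6, running sum = 13
  position 3: throw height = 7, running sum = 20
  position 4: throw height = 0, running sum = 20
  position 5: throw height = 0, running sum = 20
  position 6: throw height = 1, running sum = 21
Total sum = 21; balls = sum / n = 21 / 7 = 3

Answer: 3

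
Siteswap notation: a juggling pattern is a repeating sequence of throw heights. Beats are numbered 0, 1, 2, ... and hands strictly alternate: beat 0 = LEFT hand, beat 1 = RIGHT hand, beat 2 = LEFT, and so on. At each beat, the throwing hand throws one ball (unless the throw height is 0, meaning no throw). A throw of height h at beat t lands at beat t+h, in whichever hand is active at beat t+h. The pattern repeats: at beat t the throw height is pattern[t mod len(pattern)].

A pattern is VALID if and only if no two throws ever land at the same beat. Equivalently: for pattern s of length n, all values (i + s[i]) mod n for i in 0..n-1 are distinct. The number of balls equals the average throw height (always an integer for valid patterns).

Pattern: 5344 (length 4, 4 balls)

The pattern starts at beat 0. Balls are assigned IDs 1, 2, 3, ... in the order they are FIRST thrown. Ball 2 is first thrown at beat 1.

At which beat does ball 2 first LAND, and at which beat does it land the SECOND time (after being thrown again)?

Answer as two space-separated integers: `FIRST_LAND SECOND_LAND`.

Beat 0 (L): throw ball1 h=5 -> lands@5:R; in-air after throw: [b1@5:R]
Beat 1 (R): throw ball2 h=3 -> lands@4:L; in-air after throw: [b2@4:L b1@5:R]
Beat 2 (L): throw ball3 h=4 -> lands@6:L; in-air after throw: [b2@4:L b1@5:R b3@6:L]
Beat 3 (R): throw ball4 h=4 -> lands@7:R; in-air after throw: [b2@4:L b1@5:R b3@6:L b4@7:R]
Beat 4 (L): throw ball2 h=5 -> lands@9:R; in-air after throw: [b1@5:R b3@6:L b4@7:R b2@9:R]
Beat 5 (R): throw ball1 h=3 -> lands@8:L; in-air after throw: [b3@6:L b4@7:R b1@8:L b2@9:R]
Beat 6 (L): throw ball3 h=4 -> lands@10:L; in-air after throw: [b4@7:R b1@8:L b2@9:R b3@10:L]
Beat 7 (R): throw ball4 h=4 -> lands@11:R; in-air after throw: [b1@8:L b2@9:R b3@10:L b4@11:R]
Beat 8 (L): throw ball1 h=5 -> lands@13:R; in-air after throw: [b2@9:R b3@10:L b4@11:R b1@13:R]
Beat 9 (R): throw ball2 h=3 -> lands@12:L; in-air after throw: [b3@10:L b4@11:R b2@12:L b1@13:R]
Ball 2: thrown@1 h=3 -> first land @4; rethrown@4 h=5 -> second land @9

Answer: 4 9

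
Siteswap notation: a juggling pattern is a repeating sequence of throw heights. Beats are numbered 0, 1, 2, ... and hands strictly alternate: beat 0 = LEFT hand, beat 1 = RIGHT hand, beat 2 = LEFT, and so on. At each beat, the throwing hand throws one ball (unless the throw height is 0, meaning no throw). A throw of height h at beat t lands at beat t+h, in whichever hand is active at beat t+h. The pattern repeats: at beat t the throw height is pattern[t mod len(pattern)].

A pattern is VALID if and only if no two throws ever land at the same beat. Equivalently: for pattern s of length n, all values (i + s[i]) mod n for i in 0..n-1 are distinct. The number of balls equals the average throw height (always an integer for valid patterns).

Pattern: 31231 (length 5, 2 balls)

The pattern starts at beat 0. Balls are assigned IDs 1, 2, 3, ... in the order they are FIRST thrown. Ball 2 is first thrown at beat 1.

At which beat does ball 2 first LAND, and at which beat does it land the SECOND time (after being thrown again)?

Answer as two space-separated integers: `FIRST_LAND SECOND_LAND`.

Beat 0 (L): throw ball1 h=3 -> lands@3:R; in-air after throw: [b1@3:R]
Beat 1 (R): throw ball2 h=1 -> lands@2:L; in-air after throw: [b2@2:L b1@3:R]
Beat 2 (L): throw ball2 h=2 -> lands@4:L; in-air after throw: [b1@3:R b2@4:L]
Beat 3 (R): throw ball1 h=3 -> lands@6:L; in-air after throw: [b2@4:L b1@6:L]
Beat 4 (L): throw ball2 h=1 -> lands@5:R; in-air after throw: [b2@5:R b1@6:L]
Ball 2: thrown@1 h=1 -> first land @2; rethrown@2 h=2 -> second land @4

Answer: 2 4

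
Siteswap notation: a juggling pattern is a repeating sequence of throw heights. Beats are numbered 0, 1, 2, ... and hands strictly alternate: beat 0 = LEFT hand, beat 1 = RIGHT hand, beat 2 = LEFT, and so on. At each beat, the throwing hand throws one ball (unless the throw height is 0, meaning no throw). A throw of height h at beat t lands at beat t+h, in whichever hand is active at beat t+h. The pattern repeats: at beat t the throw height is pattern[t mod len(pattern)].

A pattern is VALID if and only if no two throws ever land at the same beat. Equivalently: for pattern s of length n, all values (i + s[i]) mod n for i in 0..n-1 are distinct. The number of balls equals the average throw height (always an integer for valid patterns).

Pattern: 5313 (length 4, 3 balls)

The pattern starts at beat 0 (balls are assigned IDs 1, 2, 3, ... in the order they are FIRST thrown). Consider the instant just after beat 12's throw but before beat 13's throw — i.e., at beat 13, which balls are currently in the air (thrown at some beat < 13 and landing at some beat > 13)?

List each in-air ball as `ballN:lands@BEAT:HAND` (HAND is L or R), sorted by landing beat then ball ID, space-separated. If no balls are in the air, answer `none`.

Beat 0 (L): throw ball1 h=5 -> lands@5:R; in-air after throw: [b1@5:R]
Beat 1 (R): throw ball2 h=3 -> lands@4:L; in-air after throw: [b2@4:L b1@5:R]
Beat 2 (L): throw ball3 h=1 -> lands@3:R; in-air after throw: [b3@3:R b2@4:L b1@5:R]
Beat 3 (R): throw ball3 h=3 -> lands@6:L; in-air after throw: [b2@4:L b1@5:R b3@6:L]
Beat 4 (L): throw ball2 h=5 -> lands@9:R; in-air after throw: [b1@5:R b3@6:L b2@9:R]
Beat 5 (R): throw ball1 h=3 -> lands@8:L; in-air after throw: [b3@6:L b1@8:L b2@9:R]
Beat 6 (L): throw ball3 h=1 -> lands@7:R; in-air after throw: [b3@7:R b1@8:L b2@9:R]
Beat 7 (R): throw ball3 h=3 -> lands@10:L; in-air after throw: [b1@8:L b2@9:R b3@10:L]
Beat 8 (L): throw ball1 h=5 -> lands@13:R; in-air after throw: [b2@9:R b3@10:L b1@13:R]
Beat 9 (R): throw ball2 h=3 -> lands@12:L; in-air after throw: [b3@10:L b2@12:L b1@13:R]
Beat 10 (L): throw ball3 h=1 -> lands@11:R; in-air after throw: [b3@11:R b2@12:L b1@13:R]
Beat 11 (R): throw ball3 h=3 -> lands@14:L; in-air after throw: [b2@12:L b1@13:R b3@14:L]
Beat 12 (L): throw ball2 h=5 -> lands@17:R; in-air after throw: [b1@13:R b3@14:L b2@17:R]
Beat 13 (R): throw ball1 h=3 -> lands@16:L; in-air after throw: [b3@14:L b1@16:L b2@17:R]

Answer: ball3:lands@14:L ball2:lands@17:R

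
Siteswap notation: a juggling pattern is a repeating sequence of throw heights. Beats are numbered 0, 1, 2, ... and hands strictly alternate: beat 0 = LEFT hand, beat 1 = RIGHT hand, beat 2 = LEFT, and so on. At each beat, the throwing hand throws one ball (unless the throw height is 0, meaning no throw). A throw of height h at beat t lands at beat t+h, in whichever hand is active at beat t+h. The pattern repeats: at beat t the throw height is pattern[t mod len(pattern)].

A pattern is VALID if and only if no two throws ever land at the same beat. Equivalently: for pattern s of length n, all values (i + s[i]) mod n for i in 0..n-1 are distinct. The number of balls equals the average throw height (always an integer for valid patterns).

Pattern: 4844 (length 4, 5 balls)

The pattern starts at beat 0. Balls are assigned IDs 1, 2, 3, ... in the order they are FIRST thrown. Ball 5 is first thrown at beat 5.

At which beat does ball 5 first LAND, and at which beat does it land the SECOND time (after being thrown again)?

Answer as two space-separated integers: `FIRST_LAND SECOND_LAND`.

Beat 0 (L): throw ball1 h=4 -> lands@4:L; in-air after throw: [b1@4:L]
Beat 1 (R): throw ball2 h=8 -> lands@9:R; in-air after throw: [b1@4:L b2@9:R]
Beat 2 (L): throw ball3 h=4 -> lands@6:L; in-air after throw: [b1@4:L b3@6:L b2@9:R]
Beat 3 (R): throw ball4 h=4 -> lands@7:R; in-air after throw: [b1@4:L b3@6:L b4@7:R b2@9:R]
Beat 4 (L): throw ball1 h=4 -> lands@8:L; in-air after throw: [b3@6:L b4@7:R b1@8:L b2@9:R]
Beat 5 (R): throw ball5 h=8 -> lands@13:R; in-air after throw: [b3@6:L b4@7:R b1@8:L b2@9:R b5@13:R]
Beat 6 (L): throw ball3 h=4 -> lands@10:L; in-air after throw: [b4@7:R b1@8:L b2@9:R b3@10:L b5@13:R]
Beat 7 (R): throw ball4 h=4 -> lands@11:R; in-air after throw: [b1@8:L b2@9:R b3@10:L b4@11:R b5@13:R]
Beat 8 (L): throw ball1 h=4 -> lands@12:L; in-air after throw: [b2@9:R b3@10:L b4@11:R b1@12:L b5@13:R]
Beat 9 (R): throw ball2 h=8 -> lands@17:R; in-air after throw: [b3@10:L b4@11:R b1@12:L b5@13:R b2@17:R]
Beat 10 (L): throw ball3 h=4 -> lands@14:L; in-air after throw: [b4@11:R b1@12:L b5@13:R b3@14:L b2@17:R]
Beat 11 (R): throw ball4 h=4 -> lands@15:R; in-air after throw: [b1@12:L b5@13:R b3@14:L b4@15:R b2@17:R]
Beat 12 (L): throw ball1 h=4 -> lands@16:L; in-air after throw: [b5@13:R b3@14:L b4@15:R b1@16:L b2@17:R]
Beat 13 (R): throw ball5 h=8 -> lands@21:R; in-air after throw: [b3@14:L b4@15:R b1@16:L b2@17:R b5@21:R]
Beat 14 (L): throw ball3 h=4 -> lands@18:L; in-air after throw: [b4@15:R b1@16:L b2@17:R b3@18:L b5@21:R]
Beat 15 (R): throw ball4 h=4 -> lands@19:R; in-air after throw: [b1@16:L b2@17:R b3@18:L b4@19:R b5@21:R]
Beat 16 (L): throw ball1 h=4 -> lands@20:L; in-air after throw: [b2@17:R b3@18:L b4@19:R b1@20:L b5@21:R]
Beat 17 (R): throw ball2 h=8 -> lands@25:R; in-air after throw: [b3@18:L b4@19:R b1@20:L b5@21:R b2@25:R]
Beat 18 (L): throw ball3 h=4 -> lands@22:L; in-air after throw: [b4@19:R b1@20:L b5@21:R b3@22:L b2@25:R]
Beat 19 (R): throw ball4 h=4 -> lands@23:R; in-air after throw: [b1@20:L b5@21:R b3@22:L b4@23:R b2@25:R]
Beat 20 (L): throw ball1 h=4 -> lands@24:L; in-air after throw: [b5@21:R b3@22:L b4@23:R b1@24:L b2@25:R]
Ball 5: thrown@5 h=8 -> first land @13; rethrown@13 h=8 -> second land @21

Answer: 13 21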